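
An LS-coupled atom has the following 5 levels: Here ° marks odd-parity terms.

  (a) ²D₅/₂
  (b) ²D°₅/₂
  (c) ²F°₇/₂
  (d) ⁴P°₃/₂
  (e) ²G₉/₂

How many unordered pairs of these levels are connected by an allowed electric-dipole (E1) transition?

3

(a)–(b): allowed.
(a)–(c): allowed.
(a)–(d): forbidden (ΔS).
(a)–(e): forbidden (parity, ΔL, ΔJ).
(b)–(c): forbidden (parity).
(b)–(d): forbidden (parity, ΔS).
(b)–(e): forbidden (ΔL, ΔJ).
(c)–(d): forbidden (parity, ΔS, ΔL, ΔJ).
(c)–(e): allowed.
(d)–(e): forbidden (ΔS, ΔL, ΔJ).
Allowed pairs: 3 of 10.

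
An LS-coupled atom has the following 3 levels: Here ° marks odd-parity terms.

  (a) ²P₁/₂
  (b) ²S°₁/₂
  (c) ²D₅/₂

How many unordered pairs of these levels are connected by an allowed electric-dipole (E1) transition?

1

(a)–(b): allowed.
(a)–(c): forbidden (parity, ΔJ).
(b)–(c): forbidden (ΔL, ΔJ).
Allowed pairs: 1 of 3.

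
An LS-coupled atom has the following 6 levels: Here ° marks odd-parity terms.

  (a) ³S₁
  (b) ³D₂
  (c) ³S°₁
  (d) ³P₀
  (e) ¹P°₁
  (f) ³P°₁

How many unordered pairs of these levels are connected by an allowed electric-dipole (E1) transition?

4

(a)–(b): forbidden (parity, ΔL).
(a)–(c): forbidden (ΔL).
(a)–(d): forbidden (parity).
(a)–(e): forbidden (ΔS).
(a)–(f): allowed.
(b)–(c): forbidden (ΔL).
(b)–(d): forbidden (parity, ΔJ).
(b)–(e): forbidden (ΔS).
(b)–(f): allowed.
(c)–(d): allowed.
(c)–(e): forbidden (parity, ΔS).
(c)–(f): forbidden (parity).
(d)–(e): forbidden (ΔS).
(d)–(f): allowed.
(e)–(f): forbidden (parity, ΔS).
Allowed pairs: 4 of 15.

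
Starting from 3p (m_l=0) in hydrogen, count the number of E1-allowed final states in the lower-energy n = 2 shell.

E1 requires Δl = ±1, so l_f ∈ {0, 2}; with 0 ≤ l_f ≤ n_f−1 = 1, the allowed l_f values are {0}.
For l_f = 0: m_f ∈ {m_i−1, m_i, m_i+1} ∩ [−0, 0] = {0} → 1 state.
Total: 1.

1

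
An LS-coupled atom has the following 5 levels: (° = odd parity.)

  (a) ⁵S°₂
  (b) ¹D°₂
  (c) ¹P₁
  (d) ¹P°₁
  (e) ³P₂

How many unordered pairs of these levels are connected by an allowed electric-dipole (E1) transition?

2

(a)–(b): forbidden (parity, ΔS, ΔL).
(a)–(c): forbidden (ΔS).
(a)–(d): forbidden (parity, ΔS).
(a)–(e): forbidden (ΔS).
(b)–(c): allowed.
(b)–(d): forbidden (parity).
(b)–(e): forbidden (ΔS).
(c)–(d): allowed.
(c)–(e): forbidden (parity, ΔS).
(d)–(e): forbidden (ΔS).
Allowed pairs: 2 of 10.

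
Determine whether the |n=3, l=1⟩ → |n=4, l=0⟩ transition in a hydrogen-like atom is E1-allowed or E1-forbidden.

Initial l = 1, final l = 0, so Δl = -1. E1 requires Δl = ±1: ok.
All E1 selection rules are satisfied.

allowed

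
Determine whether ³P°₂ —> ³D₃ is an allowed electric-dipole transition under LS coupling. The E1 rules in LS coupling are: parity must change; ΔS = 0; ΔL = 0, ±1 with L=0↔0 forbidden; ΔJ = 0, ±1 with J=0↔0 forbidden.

Initial level: S=1, L=1, J=2, parity odd. Final level: S=1, L=2, J=3, parity even.
Parity must change: odd → even — ok.
ΔS = 0: S: 1 → 1 — ok.
ΔL = 0, ±1 (not L=0↔0): L: 1 → 2, ΔL = +1 — ok.
ΔJ = 0, ±1 (not J=0↔0): J: 2 → 3, ΔJ = +1 — ok.
All four E1 rules are satisfied.

allowed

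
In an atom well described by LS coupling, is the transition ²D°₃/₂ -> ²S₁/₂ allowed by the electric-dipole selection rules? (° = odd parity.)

forbidden

Reading off the term symbols: S 1/2→1/2, L 2→0, J 3/2→1/2, parity odd→even.
Parity must change: odd → even — passes.
ΔJ = 0, ±1 (not J=0↔0): J: 3/2 → 1/2, ΔJ = -1 — passes.
ΔL = 0, ±1 (not L=0↔0): L: 2 → 0, ΔL = -2 — fails.
ΔS = 0: S: 1/2 → 1/2 — passes.
Rule(s) violated: ΔL.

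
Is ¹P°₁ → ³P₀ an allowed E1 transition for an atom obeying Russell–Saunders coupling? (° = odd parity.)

forbidden

Reading off the term symbols: S 0→1, L 1→1, J 1→0, parity odd→even.
Parity must change: odd → even — ok.
ΔS = 0: S: 0 → 1 — fails.
ΔL = 0, ±1 (not L=0↔0): L: 1 → 1, ΔL = +0 — ok.
ΔJ = 0, ±1 (not J=0↔0): J: 1 → 0, ΔJ = -1 — ok.
Rule(s) violated: ΔS.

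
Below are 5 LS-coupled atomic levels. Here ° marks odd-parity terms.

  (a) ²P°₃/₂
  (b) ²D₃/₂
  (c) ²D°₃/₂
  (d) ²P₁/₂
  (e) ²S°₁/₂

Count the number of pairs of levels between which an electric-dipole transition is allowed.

5

(a)–(b): allowed.
(a)–(c): forbidden (parity).
(a)–(d): allowed.
(a)–(e): forbidden (parity).
(b)–(c): allowed.
(b)–(d): forbidden (parity).
(b)–(e): forbidden (ΔL).
(c)–(d): allowed.
(c)–(e): forbidden (parity, ΔL).
(d)–(e): allowed.
Allowed pairs: 5 of 10.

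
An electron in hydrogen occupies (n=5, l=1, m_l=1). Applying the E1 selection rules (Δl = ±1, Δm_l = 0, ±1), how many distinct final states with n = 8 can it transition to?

E1 requires Δl = ±1, so l_f ∈ {0, 2}; with 0 ≤ l_f ≤ n_f−1 = 7, the allowed l_f values are {0, 2}.
For l_f = 0: m_f ∈ {m_i−1, m_i, m_i+1} ∩ [−0, 0] = {0} → 1 state.
For l_f = 2: m_f ∈ {m_i−1, m_i, m_i+1} ∩ [−2, 2] = {0, 1, 2} → 3 states.
Total: 4.

4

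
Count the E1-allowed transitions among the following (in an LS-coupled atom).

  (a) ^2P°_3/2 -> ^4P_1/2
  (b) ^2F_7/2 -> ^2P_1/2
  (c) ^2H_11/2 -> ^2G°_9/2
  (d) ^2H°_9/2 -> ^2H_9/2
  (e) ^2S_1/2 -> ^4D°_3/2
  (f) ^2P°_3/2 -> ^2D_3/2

3

(a) forbidden (ΔS fails)
(b) forbidden (parity, ΔL, ΔJ fail)
(c) allowed
(d) allowed
(e) forbidden (ΔS, ΔL fail)
(f) allowed
Total allowed: 3 of 6.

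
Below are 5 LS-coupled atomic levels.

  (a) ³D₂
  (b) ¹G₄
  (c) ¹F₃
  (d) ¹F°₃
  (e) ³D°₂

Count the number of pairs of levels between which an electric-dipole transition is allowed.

(a)–(b): forbidden (parity, ΔS, ΔL, ΔJ).
(a)–(c): forbidden (parity, ΔS).
(a)–(d): forbidden (ΔS).
(a)–(e): allowed.
(b)–(c): forbidden (parity).
(b)–(d): allowed.
(b)–(e): forbidden (ΔS, ΔL, ΔJ).
(c)–(d): allowed.
(c)–(e): forbidden (ΔS).
(d)–(e): forbidden (parity, ΔS).
Allowed pairs: 3 of 10.

3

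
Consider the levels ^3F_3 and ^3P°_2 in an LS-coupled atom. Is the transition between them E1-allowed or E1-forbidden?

Parity must change: even → odd — passes.
ΔL = 0, ±1 (not L=0↔0): L: 3 → 1, ΔL = -2 — fails.
ΔS = 0: S: 1 → 1 — passes.
ΔJ = 0, ±1 (not J=0↔0): J: 3 → 2, ΔJ = -1 — passes.
Rule(s) violated: ΔL.

forbidden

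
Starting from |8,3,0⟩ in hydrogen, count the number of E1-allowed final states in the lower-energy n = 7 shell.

6

E1 requires Δl = ±1, so l_f ∈ {2, 4}; with 0 ≤ l_f ≤ n_f−1 = 6, the allowed l_f values are {2, 4}.
For l_f = 2: m_f ∈ {m_i−1, m_i, m_i+1} ∩ [−2, 2] = {-1, 0, 1} → 3 states.
For l_f = 4: m_f ∈ {m_i−1, m_i, m_i+1} ∩ [−4, 4] = {-1, 0, 1} → 3 states.
Total: 6.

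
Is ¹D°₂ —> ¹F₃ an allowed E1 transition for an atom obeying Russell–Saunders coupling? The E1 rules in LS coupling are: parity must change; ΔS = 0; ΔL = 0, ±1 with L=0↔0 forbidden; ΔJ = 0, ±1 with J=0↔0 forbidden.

Parity must change: odd → even — satisfied.
ΔS = 0: S: 0 → 0 — satisfied.
ΔL = 0, ±1 (not L=0↔0): L: 2 → 3, ΔL = +1 — satisfied.
ΔJ = 0, ±1 (not J=0↔0): J: 2 → 3, ΔJ = +1 — satisfied.
All four E1 rules are satisfied.

allowed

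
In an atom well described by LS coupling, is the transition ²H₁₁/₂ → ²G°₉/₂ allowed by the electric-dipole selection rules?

allowed

Parity must change: even → odd — passes.
ΔS = 0: S: 1/2 → 1/2 — passes.
ΔL = 0, ±1 (not L=0↔0): L: 5 → 4, ΔL = -1 — passes.
ΔJ = 0, ±1 (not J=0↔0): J: 11/2 → 9/2, ΔJ = -1 — passes.
All four E1 rules are satisfied.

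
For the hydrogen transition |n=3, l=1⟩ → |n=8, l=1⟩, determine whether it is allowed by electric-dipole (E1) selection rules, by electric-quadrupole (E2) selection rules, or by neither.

Δl = 1 − 1 = +0; l_i + l_f = 2.
E1 (Δl = ±1): not satisfied.
E2 (Δl = 0,±2, l_i+l_f ≥ 2): satisfied.

E2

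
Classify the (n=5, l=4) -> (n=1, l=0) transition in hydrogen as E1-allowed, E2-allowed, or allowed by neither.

neither

Δl = 0 − 4 = -4; l_i + l_f = 4.
E1 (Δl = ±1): not satisfied.
E2 (Δl = 0,±2, l_i+l_f ≥ 2): not satisfied.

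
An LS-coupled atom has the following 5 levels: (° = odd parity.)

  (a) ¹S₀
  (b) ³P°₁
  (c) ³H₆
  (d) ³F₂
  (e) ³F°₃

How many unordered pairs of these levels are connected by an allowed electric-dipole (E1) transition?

1

(a)–(b): forbidden (ΔS).
(a)–(c): forbidden (parity, ΔS, ΔL, ΔJ).
(a)–(d): forbidden (parity, ΔS, ΔL, ΔJ).
(a)–(e): forbidden (ΔS, ΔL, ΔJ).
(b)–(c): forbidden (ΔL, ΔJ).
(b)–(d): forbidden (ΔL).
(b)–(e): forbidden (parity, ΔL, ΔJ).
(c)–(d): forbidden (parity, ΔL, ΔJ).
(c)–(e): forbidden (ΔL, ΔJ).
(d)–(e): allowed.
Allowed pairs: 1 of 10.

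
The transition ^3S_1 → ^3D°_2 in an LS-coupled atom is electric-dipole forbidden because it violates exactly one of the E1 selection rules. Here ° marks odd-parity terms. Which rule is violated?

Reading off the term symbols: S 1→1, L 0→2, J 1→2, parity even→odd.
ΔJ = 0, ±1 (not J=0↔0): J: 1 → 2, ΔJ = +1 — ok.
Parity must change: even → odd — ok.
ΔS = 0: S: 1 → 1 — ok.
ΔL = 0, ±1 (not L=0↔0): L: 0 → 2, ΔL = +2 — fails.

the ΔL = 0, ±1 rule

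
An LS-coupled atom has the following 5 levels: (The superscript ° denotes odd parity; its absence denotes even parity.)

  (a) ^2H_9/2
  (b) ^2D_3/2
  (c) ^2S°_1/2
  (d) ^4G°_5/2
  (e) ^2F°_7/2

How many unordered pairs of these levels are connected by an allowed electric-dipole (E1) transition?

0

(a)–(b): forbidden (parity, ΔL, ΔJ).
(a)–(c): forbidden (ΔL, ΔJ).
(a)–(d): forbidden (ΔS, ΔJ).
(a)–(e): forbidden (ΔL).
(b)–(c): forbidden (ΔL).
(b)–(d): forbidden (ΔS, ΔL).
(b)–(e): forbidden (ΔJ).
(c)–(d): forbidden (parity, ΔS, ΔL, ΔJ).
(c)–(e): forbidden (parity, ΔL, ΔJ).
(d)–(e): forbidden (parity, ΔS).
Allowed pairs: 0 of 10.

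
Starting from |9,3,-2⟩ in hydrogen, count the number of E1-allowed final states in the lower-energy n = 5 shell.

5

E1 requires Δl = ±1, so l_f ∈ {2, 4}; with 0 ≤ l_f ≤ n_f−1 = 4, the allowed l_f values are {2, 4}.
For l_f = 2: m_f ∈ {m_i−1, m_i, m_i+1} ∩ [−2, 2] = {-2, -1} → 2 states.
For l_f = 4: m_f ∈ {m_i−1, m_i, m_i+1} ∩ [−4, 4] = {-3, -2, -1} → 3 states.
Total: 5.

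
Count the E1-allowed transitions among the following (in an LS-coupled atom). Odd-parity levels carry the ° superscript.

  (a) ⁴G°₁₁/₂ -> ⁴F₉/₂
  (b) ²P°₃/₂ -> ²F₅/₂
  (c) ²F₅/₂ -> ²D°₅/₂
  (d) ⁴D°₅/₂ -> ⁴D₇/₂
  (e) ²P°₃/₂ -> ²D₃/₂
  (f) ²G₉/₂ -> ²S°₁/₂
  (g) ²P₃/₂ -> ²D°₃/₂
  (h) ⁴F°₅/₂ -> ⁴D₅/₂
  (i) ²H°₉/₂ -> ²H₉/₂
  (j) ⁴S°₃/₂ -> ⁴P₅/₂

8

(a) allowed
(b) forbidden (ΔL fails)
(c) allowed
(d) allowed
(e) allowed
(f) forbidden (ΔL, ΔJ fail)
(g) allowed
(h) allowed
(i) allowed
(j) allowed
Total allowed: 8 of 10.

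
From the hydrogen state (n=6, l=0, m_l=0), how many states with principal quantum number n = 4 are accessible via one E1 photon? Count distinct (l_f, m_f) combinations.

3

E1 requires Δl = ±1, so l_f ∈ {-1, 1}; with 0 ≤ l_f ≤ n_f−1 = 3, the allowed l_f values are {1}.
For l_f = 1: m_f ∈ {m_i−1, m_i, m_i+1} ∩ [−1, 1] = {-1, 0, 1} → 3 states.
Total: 3.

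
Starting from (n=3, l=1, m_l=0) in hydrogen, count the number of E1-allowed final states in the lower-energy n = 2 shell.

E1 requires Δl = ±1, so l_f ∈ {0, 2}; with 0 ≤ l_f ≤ n_f−1 = 1, the allowed l_f values are {0}.
For l_f = 0: m_f ∈ {m_i−1, m_i, m_i+1} ∩ [−0, 0] = {0} → 1 state.
Total: 1.

1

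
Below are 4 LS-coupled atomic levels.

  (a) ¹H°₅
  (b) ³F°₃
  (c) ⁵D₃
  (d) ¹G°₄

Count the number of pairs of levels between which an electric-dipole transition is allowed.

0

(a)–(b): forbidden (parity, ΔS, ΔL, ΔJ).
(a)–(c): forbidden (ΔS, ΔL, ΔJ).
(a)–(d): forbidden (parity).
(b)–(c): forbidden (ΔS).
(b)–(d): forbidden (parity, ΔS).
(c)–(d): forbidden (ΔS, ΔL).
Allowed pairs: 0 of 6.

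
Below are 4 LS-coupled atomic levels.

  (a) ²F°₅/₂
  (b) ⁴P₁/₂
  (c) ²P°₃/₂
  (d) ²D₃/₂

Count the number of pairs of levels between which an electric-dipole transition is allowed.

2

(a)–(b): forbidden (ΔS, ΔL, ΔJ).
(a)–(c): forbidden (parity, ΔL).
(a)–(d): allowed.
(b)–(c): forbidden (ΔS).
(b)–(d): forbidden (parity, ΔS).
(c)–(d): allowed.
Allowed pairs: 2 of 6.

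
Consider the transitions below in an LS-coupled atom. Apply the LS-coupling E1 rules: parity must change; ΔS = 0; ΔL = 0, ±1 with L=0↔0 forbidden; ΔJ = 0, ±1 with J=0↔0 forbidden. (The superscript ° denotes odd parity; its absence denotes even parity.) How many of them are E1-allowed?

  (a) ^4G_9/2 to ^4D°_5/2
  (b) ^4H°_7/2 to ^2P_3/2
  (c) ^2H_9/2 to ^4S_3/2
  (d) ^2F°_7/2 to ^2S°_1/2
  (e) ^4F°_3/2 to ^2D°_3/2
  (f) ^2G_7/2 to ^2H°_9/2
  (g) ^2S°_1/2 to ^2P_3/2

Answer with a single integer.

(a) forbidden (ΔL, ΔJ fail)
(b) forbidden (ΔS, ΔL, ΔJ fail)
(c) forbidden (parity, ΔS, ΔL, ΔJ fail)
(d) forbidden (parity, ΔL, ΔJ fail)
(e) forbidden (parity, ΔS fail)
(f) allowed
(g) allowed
Total allowed: 2 of 7.

2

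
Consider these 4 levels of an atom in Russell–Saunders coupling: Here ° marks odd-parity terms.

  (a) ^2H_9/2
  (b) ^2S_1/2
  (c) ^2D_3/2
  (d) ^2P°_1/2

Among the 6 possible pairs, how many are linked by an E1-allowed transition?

(a)–(b): forbidden (parity, ΔL, ΔJ).
(a)–(c): forbidden (parity, ΔL, ΔJ).
(a)–(d): forbidden (ΔL, ΔJ).
(b)–(c): forbidden (parity, ΔL).
(b)–(d): allowed.
(c)–(d): allowed.
Allowed pairs: 2 of 6.

2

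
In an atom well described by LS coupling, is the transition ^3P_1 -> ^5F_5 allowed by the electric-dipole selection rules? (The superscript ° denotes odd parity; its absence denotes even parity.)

Initial level: S=1, L=1, J=1, parity even. Final level: S=2, L=3, J=5, parity even.
Parity must change: even → even — fails.
ΔL = 0, ±1 (not L=0↔0): L: 1 → 3, ΔL = +2 — fails.
ΔJ = 0, ±1 (not J=0↔0): J: 1 → 5, ΔJ = +4 — fails.
ΔS = 0: S: 1 → 2 — fails.
Rule(s) violated: parity, ΔS, ΔL, ΔJ.

forbidden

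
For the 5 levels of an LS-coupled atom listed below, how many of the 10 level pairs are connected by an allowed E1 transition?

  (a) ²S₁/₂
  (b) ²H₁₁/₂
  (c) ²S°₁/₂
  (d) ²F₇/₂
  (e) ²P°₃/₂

1

(a)–(b): forbidden (parity, ΔL, ΔJ).
(a)–(c): forbidden (ΔL).
(a)–(d): forbidden (parity, ΔL, ΔJ).
(a)–(e): allowed.
(b)–(c): forbidden (ΔL, ΔJ).
(b)–(d): forbidden (parity, ΔL, ΔJ).
(b)–(e): forbidden (ΔL, ΔJ).
(c)–(d): forbidden (ΔL, ΔJ).
(c)–(e): forbidden (parity).
(d)–(e): forbidden (ΔL, ΔJ).
Allowed pairs: 1 of 10.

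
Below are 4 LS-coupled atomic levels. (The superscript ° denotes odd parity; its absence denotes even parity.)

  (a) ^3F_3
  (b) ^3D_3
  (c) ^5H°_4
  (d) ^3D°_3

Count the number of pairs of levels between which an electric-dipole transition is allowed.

2

(a)–(b): forbidden (parity).
(a)–(c): forbidden (ΔS, ΔL).
(a)–(d): allowed.
(b)–(c): forbidden (ΔS, ΔL).
(b)–(d): allowed.
(c)–(d): forbidden (parity, ΔS, ΔL).
Allowed pairs: 2 of 6.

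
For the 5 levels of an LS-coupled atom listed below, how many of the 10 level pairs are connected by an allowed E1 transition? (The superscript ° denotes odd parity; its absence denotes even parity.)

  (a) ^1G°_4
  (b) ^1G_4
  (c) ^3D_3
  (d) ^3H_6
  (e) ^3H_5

1

(a)–(b): allowed.
(a)–(c): forbidden (ΔS, ΔL).
(a)–(d): forbidden (ΔS, ΔJ).
(a)–(e): forbidden (ΔS).
(b)–(c): forbidden (parity, ΔS, ΔL).
(b)–(d): forbidden (parity, ΔS, ΔJ).
(b)–(e): forbidden (parity, ΔS).
(c)–(d): forbidden (parity, ΔL, ΔJ).
(c)–(e): forbidden (parity, ΔL, ΔJ).
(d)–(e): forbidden (parity).
Allowed pairs: 1 of 10.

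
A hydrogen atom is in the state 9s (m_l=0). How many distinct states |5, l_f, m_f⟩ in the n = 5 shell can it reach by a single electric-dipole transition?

3

E1 requires Δl = ±1, so l_f ∈ {-1, 1}; with 0 ≤ l_f ≤ n_f−1 = 4, the allowed l_f values are {1}.
For l_f = 1: m_f ∈ {m_i−1, m_i, m_i+1} ∩ [−1, 1] = {-1, 0, 1} → 3 states.
Total: 3.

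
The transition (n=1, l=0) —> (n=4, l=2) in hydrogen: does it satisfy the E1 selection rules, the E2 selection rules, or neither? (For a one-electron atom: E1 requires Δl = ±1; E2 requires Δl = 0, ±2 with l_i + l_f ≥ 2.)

E2

Δl = 2 − 0 = +2; l_i + l_f = 2.
E1 (Δl = ±1): not satisfied.
E2 (Δl = 0,±2, l_i+l_f ≥ 2): satisfied.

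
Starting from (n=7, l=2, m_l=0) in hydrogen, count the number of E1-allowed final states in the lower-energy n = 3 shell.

3

E1 requires Δl = ±1, so l_f ∈ {1, 3}; with 0 ≤ l_f ≤ n_f−1 = 2, the allowed l_f values are {1}.
For l_f = 1: m_f ∈ {m_i−1, m_i, m_i+1} ∩ [−1, 1] = {-1, 0, 1} → 3 states.
Total: 3.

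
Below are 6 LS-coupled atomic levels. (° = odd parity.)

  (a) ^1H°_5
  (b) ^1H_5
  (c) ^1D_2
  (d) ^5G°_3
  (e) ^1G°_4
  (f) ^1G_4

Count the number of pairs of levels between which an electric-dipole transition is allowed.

(a)–(b): allowed.
(a)–(c): forbidden (ΔL, ΔJ).
(a)–(d): forbidden (parity, ΔS, ΔJ).
(a)–(e): forbidden (parity).
(a)–(f): allowed.
(b)–(c): forbidden (parity, ΔL, ΔJ).
(b)–(d): forbidden (ΔS, ΔJ).
(b)–(e): allowed.
(b)–(f): forbidden (parity).
(c)–(d): forbidden (ΔS, ΔL).
(c)–(e): forbidden (ΔL, ΔJ).
(c)–(f): forbidden (parity, ΔL, ΔJ).
(d)–(e): forbidden (parity, ΔS).
(d)–(f): forbidden (ΔS).
(e)–(f): allowed.
Allowed pairs: 4 of 15.

4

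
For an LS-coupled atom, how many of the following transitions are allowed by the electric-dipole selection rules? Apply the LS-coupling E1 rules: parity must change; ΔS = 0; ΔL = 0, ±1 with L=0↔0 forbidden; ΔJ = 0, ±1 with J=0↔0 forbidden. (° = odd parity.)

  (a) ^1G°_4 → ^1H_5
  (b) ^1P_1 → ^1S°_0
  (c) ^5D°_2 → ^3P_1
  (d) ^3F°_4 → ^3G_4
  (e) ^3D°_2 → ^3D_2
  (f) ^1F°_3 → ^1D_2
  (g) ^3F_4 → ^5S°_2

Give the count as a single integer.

5

(a) allowed
(b) allowed
(c) forbidden (ΔS fails)
(d) allowed
(e) allowed
(f) allowed
(g) forbidden (ΔS, ΔL, ΔJ fail)
Total allowed: 5 of 7.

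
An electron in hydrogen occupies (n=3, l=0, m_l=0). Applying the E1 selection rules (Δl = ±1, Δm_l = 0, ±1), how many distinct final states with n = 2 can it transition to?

E1 requires Δl = ±1, so l_f ∈ {-1, 1}; with 0 ≤ l_f ≤ n_f−1 = 1, the allowed l_f values are {1}.
For l_f = 1: m_f ∈ {m_i−1, m_i, m_i+1} ∩ [−1, 1] = {-1, 0, 1} → 3 states.
Total: 3.

3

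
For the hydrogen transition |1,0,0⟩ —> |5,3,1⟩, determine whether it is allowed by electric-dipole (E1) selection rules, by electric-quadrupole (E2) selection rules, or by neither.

Δl = 3 − 0 = +3; l_i + l_f = 3.
Δm_l = +1.
E1 (Δl = ±1, |Δm_l| ≤ 1): not satisfied.
E2 (Δl = 0,±2, l_i+l_f ≥ 2, |Δm_l| ≤ 2): not satisfied.

neither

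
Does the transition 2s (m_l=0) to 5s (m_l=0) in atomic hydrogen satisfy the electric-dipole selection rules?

Initial l = 0, final l = 0, so Δl = +0. E1 requires Δl = ±1: fails.
m_l: 0 → 0 (Δm_l = +0). |Δm_l| ≤ 1 passes.
The transition is electric-dipole forbidden.

forbidden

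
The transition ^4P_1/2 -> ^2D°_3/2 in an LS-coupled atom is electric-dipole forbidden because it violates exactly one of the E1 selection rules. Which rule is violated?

Initial level: S=3/2, L=1, J=1/2, parity even. Final level: S=1/2, L=2, J=3/2, parity odd.
Parity must change: even → odd — ✓.
ΔS = 0: S: 3/2 → 1/2 — ✗.
ΔL = 0, ±1 (not L=0↔0): L: 1 → 2, ΔL = +1 — ✓.
ΔJ = 0, ±1 (not J=0↔0): J: 1/2 → 3/2, ΔJ = +1 — ✓.

the ΔS = 0 rule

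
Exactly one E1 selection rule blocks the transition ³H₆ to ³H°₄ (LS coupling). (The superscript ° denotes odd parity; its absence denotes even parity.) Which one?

the ΔJ = 0, ±1 rule

Initial level: S=1, L=5, J=6, parity even. Final level: S=1, L=5, J=4, parity odd.
Parity must change: even → odd — satisfied.
ΔS = 0: S: 1 → 1 — satisfied.
ΔL = 0, ±1 (not L=0↔0): L: 5 → 5, ΔL = +0 — satisfied.
ΔJ = 0, ±1 (not J=0↔0): J: 6 → 4, ΔJ = -2 — violated.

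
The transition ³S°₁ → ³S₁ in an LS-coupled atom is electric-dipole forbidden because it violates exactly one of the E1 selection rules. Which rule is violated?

ΔL = 0, ±1 (not L=0↔0): L: 0 → 0, ΔL = +0 — ✗.
ΔJ = 0, ±1 (not J=0↔0): J: 1 → 1, ΔJ = +0 — ✓.
ΔS = 0: S: 1 → 1 — ✓.
Parity must change: odd → even — ✓.

the L=0 ↔ L=0 exclusion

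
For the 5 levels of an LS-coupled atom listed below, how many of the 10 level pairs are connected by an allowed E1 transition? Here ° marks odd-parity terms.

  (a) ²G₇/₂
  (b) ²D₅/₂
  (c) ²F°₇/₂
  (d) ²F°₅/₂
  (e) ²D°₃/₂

5

(a)–(b): forbidden (parity, ΔL).
(a)–(c): allowed.
(a)–(d): allowed.
(a)–(e): forbidden (ΔL, ΔJ).
(b)–(c): allowed.
(b)–(d): allowed.
(b)–(e): allowed.
(c)–(d): forbidden (parity).
(c)–(e): forbidden (parity, ΔJ).
(d)–(e): forbidden (parity).
Allowed pairs: 5 of 10.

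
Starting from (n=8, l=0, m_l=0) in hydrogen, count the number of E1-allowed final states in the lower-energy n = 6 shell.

E1 requires Δl = ±1, so l_f ∈ {-1, 1}; with 0 ≤ l_f ≤ n_f−1 = 5, the allowed l_f values are {1}.
For l_f = 1: m_f ∈ {m_i−1, m_i, m_i+1} ∩ [−1, 1] = {-1, 0, 1} → 3 states.
Total: 3.

3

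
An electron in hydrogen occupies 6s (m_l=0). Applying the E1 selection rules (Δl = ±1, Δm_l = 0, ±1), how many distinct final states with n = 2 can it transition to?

3

E1 requires Δl = ±1, so l_f ∈ {-1, 1}; with 0 ≤ l_f ≤ n_f−1 = 1, the allowed l_f values are {1}.
For l_f = 1: m_f ∈ {m_i−1, m_i, m_i+1} ∩ [−1, 1] = {-1, 0, 1} → 3 states.
Total: 3.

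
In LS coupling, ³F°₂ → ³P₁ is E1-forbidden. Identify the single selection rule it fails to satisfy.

Parity must change: odd → even — ✓.
ΔS = 0: S: 1 → 1 — ✓.
ΔL = 0, ±1 (not L=0↔0): L: 3 → 1, ΔL = -2 — ✗.
ΔJ = 0, ±1 (not J=0↔0): J: 2 → 1, ΔJ = -1 — ✓.

the ΔL = 0, ±1 rule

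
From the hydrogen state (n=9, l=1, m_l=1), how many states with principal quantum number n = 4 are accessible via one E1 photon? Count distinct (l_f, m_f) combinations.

4

E1 requires Δl = ±1, so l_f ∈ {0, 2}; with 0 ≤ l_f ≤ n_f−1 = 3, the allowed l_f values are {0, 2}.
For l_f = 0: m_f ∈ {m_i−1, m_i, m_i+1} ∩ [−0, 0] = {0} → 1 state.
For l_f = 2: m_f ∈ {m_i−1, m_i, m_i+1} ∩ [−2, 2] = {0, 1, 2} → 3 states.
Total: 4.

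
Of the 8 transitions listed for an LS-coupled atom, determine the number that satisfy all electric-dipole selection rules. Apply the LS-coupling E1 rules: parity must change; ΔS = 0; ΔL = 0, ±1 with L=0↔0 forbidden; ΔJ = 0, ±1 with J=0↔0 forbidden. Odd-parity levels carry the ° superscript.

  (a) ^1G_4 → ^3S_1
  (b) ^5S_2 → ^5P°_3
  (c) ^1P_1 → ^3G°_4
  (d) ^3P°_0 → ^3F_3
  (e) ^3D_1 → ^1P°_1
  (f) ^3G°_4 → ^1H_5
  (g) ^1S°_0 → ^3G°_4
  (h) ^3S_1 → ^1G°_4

(a) forbidden (parity, ΔS, ΔL, ΔJ fail)
(b) allowed
(c) forbidden (ΔS, ΔL, ΔJ fail)
(d) forbidden (ΔL, ΔJ fail)
(e) forbidden (ΔS fails)
(f) forbidden (ΔS fails)
(g) forbidden (parity, ΔS, ΔL, ΔJ fail)
(h) forbidden (ΔS, ΔL, ΔJ fail)
Total allowed: 1 of 8.

1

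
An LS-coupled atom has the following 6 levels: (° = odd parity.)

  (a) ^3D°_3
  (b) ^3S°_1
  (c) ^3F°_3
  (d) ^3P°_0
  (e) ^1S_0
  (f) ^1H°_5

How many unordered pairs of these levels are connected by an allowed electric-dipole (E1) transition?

(a)–(b): forbidden (parity, ΔL, ΔJ).
(a)–(c): forbidden (parity).
(a)–(d): forbidden (parity, ΔJ).
(a)–(e): forbidden (ΔS, ΔL, ΔJ).
(a)–(f): forbidden (parity, ΔS, ΔL, ΔJ).
(b)–(c): forbidden (parity, ΔL, ΔJ).
(b)–(d): forbidden (parity).
(b)–(e): forbidden (ΔS, ΔL).
(b)–(f): forbidden (parity, ΔS, ΔL, ΔJ).
(c)–(d): forbidden (parity, ΔL, ΔJ).
(c)–(e): forbidden (ΔS, ΔL, ΔJ).
(c)–(f): forbidden (parity, ΔS, ΔL, ΔJ).
(d)–(e): forbidden (ΔS, ΔJ).
(d)–(f): forbidden (parity, ΔS, ΔL, ΔJ).
(e)–(f): forbidden (ΔL, ΔJ).
Allowed pairs: 0 of 15.

0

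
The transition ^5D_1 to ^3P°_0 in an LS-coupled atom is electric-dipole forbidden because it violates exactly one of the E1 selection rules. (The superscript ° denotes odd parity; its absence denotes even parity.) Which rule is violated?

Parity must change: even → odd — ok.
ΔS = 0: S: 2 → 1 — fails.
ΔL = 0, ±1 (not L=0↔0): L: 2 → 1, ΔL = -1 — ok.
ΔJ = 0, ±1 (not J=0↔0): J: 1 → 0, ΔJ = -1 — ok.

the ΔS = 0 rule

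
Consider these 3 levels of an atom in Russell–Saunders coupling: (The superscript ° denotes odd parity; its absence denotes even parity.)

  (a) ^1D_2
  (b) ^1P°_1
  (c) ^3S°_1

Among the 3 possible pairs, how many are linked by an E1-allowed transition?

1

(a)–(b): allowed.
(a)–(c): forbidden (ΔS, ΔL).
(b)–(c): forbidden (parity, ΔS).
Allowed pairs: 1 of 3.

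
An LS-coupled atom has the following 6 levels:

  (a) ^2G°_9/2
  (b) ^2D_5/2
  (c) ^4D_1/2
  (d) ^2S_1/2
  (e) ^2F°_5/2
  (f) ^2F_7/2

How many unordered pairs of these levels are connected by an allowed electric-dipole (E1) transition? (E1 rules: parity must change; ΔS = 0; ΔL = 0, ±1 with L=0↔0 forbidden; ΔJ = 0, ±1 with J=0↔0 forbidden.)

(a)–(b): forbidden (ΔL, ΔJ).
(a)–(c): forbidden (ΔS, ΔL, ΔJ).
(a)–(d): forbidden (ΔL, ΔJ).
(a)–(e): forbidden (parity, ΔJ).
(a)–(f): allowed.
(b)–(c): forbidden (parity, ΔS, ΔJ).
(b)–(d): forbidden (parity, ΔL, ΔJ).
(b)–(e): allowed.
(b)–(f): forbidden (parity).
(c)–(d): forbidden (parity, ΔS, ΔL).
(c)–(e): forbidden (ΔS, ΔJ).
(c)–(f): forbidden (parity, ΔS, ΔJ).
(d)–(e): forbidden (ΔL, ΔJ).
(d)–(f): forbidden (parity, ΔL, ΔJ).
(e)–(f): allowed.
Allowed pairs: 3 of 15.

3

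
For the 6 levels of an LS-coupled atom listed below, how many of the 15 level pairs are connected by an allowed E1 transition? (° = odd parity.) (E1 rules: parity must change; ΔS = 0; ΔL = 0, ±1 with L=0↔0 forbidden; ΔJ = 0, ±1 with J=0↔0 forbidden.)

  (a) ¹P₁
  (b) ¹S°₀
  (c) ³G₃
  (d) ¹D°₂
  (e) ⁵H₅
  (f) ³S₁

(a)–(b): allowed.
(a)–(c): forbidden (parity, ΔS, ΔL, ΔJ).
(a)–(d): allowed.
(a)–(e): forbidden (parity, ΔS, ΔL, ΔJ).
(a)–(f): forbidden (parity, ΔS).
(b)–(c): forbidden (ΔS, ΔL, ΔJ).
(b)–(d): forbidden (parity, ΔL, ΔJ).
(b)–(e): forbidden (ΔS, ΔL, ΔJ).
(b)–(f): forbidden (ΔS, ΔL).
(c)–(d): forbidden (ΔS, ΔL).
(c)–(e): forbidden (parity, ΔS, ΔJ).
(c)–(f): forbidden (parity, ΔL, ΔJ).
(d)–(e): forbidden (ΔS, ΔL, ΔJ).
(d)–(f): forbidden (ΔS, ΔL).
(e)–(f): forbidden (parity, ΔS, ΔL, ΔJ).
Allowed pairs: 2 of 15.

2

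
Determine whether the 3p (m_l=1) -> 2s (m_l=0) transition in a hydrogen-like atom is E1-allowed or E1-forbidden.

l: 1 → 0 (Δl = -1). Δl = ±1 satisfied.
m_l: 1 → 0 (Δm_l = -1). |Δm_l| ≤ 1 satisfied.
All E1 selection rules are satisfied.

allowed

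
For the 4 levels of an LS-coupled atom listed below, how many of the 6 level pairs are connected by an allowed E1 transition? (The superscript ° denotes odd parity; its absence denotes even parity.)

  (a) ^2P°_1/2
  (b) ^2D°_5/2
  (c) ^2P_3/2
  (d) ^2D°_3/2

(a)–(b): forbidden (parity, ΔJ).
(a)–(c): allowed.
(a)–(d): forbidden (parity).
(b)–(c): allowed.
(b)–(d): forbidden (parity).
(c)–(d): allowed.
Allowed pairs: 3 of 6.

3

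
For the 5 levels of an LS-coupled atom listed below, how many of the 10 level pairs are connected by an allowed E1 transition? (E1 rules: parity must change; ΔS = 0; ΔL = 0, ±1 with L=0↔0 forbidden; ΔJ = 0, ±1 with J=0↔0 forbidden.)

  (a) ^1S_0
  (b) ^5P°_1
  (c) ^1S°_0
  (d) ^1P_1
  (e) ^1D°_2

2

(a)–(b): forbidden (ΔS).
(a)–(c): forbidden (ΔL, ΔJ).
(a)–(d): forbidden (parity).
(a)–(e): forbidden (ΔL, ΔJ).
(b)–(c): forbidden (parity, ΔS).
(b)–(d): forbidden (ΔS).
(b)–(e): forbidden (parity, ΔS).
(c)–(d): allowed.
(c)–(e): forbidden (parity, ΔL, ΔJ).
(d)–(e): allowed.
Allowed pairs: 2 of 10.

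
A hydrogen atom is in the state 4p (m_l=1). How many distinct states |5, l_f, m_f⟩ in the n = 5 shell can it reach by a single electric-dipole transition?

E1 requires Δl = ±1, so l_f ∈ {0, 2}; with 0 ≤ l_f ≤ n_f−1 = 4, the allowed l_f values are {0, 2}.
For l_f = 0: m_f ∈ {m_i−1, m_i, m_i+1} ∩ [−0, 0] = {0} → 1 state.
For l_f = 2: m_f ∈ {m_i−1, m_i, m_i+1} ∩ [−2, 2] = {0, 1, 2} → 3 states.
Total: 4.

4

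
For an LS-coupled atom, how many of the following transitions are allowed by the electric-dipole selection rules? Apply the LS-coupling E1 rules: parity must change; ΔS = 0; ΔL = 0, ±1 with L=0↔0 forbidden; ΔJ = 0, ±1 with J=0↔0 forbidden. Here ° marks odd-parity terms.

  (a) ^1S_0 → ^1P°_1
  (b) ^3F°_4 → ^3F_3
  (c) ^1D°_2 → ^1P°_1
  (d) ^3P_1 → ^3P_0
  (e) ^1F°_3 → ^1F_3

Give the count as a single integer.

3

(a) allowed
(b) allowed
(c) forbidden (parity fails)
(d) forbidden (parity fails)
(e) allowed
Total allowed: 3 of 5.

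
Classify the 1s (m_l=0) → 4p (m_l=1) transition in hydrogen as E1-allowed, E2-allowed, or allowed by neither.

E1

Δl = 1 − 0 = +1; l_i + l_f = 1.
Δm_l = +1.
E1 (Δl = ±1, |Δm_l| ≤ 1): satisfied.
E2 (Δl = 0,±2, l_i+l_f ≥ 2, |Δm_l| ≤ 2): not satisfied.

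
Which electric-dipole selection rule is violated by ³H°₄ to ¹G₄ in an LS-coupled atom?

the ΔS = 0 rule

Parity must change: odd → even — ok.
ΔS = 0: S: 1 → 0 — fails.
ΔL = 0, ±1 (not L=0↔0): L: 5 → 4, ΔL = -1 — ok.
ΔJ = 0, ±1 (not J=0↔0): J: 4 → 4, ΔJ = +0 — ok.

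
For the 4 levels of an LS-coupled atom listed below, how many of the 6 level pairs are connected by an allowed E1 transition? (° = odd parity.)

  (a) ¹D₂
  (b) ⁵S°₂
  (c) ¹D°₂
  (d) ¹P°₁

(a)–(b): forbidden (ΔS, ΔL).
(a)–(c): allowed.
(a)–(d): allowed.
(b)–(c): forbidden (parity, ΔS, ΔL).
(b)–(d): forbidden (parity, ΔS).
(c)–(d): forbidden (parity).
Allowed pairs: 2 of 6.

2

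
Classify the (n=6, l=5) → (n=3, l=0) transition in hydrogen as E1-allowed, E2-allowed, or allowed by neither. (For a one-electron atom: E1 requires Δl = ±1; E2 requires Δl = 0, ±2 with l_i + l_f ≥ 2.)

Δl = 0 − 5 = -5; l_i + l_f = 5.
E1 (Δl = ±1): not satisfied.
E2 (Δl = 0,±2, l_i+l_f ≥ 2): not satisfied.

neither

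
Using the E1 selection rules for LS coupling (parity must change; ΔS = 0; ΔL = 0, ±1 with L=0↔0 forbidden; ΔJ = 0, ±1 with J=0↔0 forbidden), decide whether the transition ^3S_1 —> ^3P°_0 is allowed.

allowed

Parity must change: even → odd — ok.
ΔS = 0: S: 1 → 1 — ok.
ΔL = 0, ±1 (not L=0↔0): L: 0 → 1, ΔL = +1 — ok.
ΔJ = 0, ±1 (not J=0↔0): J: 1 → 0, ΔJ = -1 — ok.
All four E1 rules are satisfied.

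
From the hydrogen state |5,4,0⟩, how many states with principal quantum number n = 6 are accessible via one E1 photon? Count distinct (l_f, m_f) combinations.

E1 requires Δl = ±1, so l_f ∈ {3, 5}; with 0 ≤ l_f ≤ n_f−1 = 5, the allowed l_f values are {3, 5}.
For l_f = 3: m_f ∈ {m_i−1, m_i, m_i+1} ∩ [−3, 3] = {-1, 0, 1} → 3 states.
For l_f = 5: m_f ∈ {m_i−1, m_i, m_i+1} ∩ [−5, 5] = {-1, 0, 1} → 3 states.
Total: 6.

6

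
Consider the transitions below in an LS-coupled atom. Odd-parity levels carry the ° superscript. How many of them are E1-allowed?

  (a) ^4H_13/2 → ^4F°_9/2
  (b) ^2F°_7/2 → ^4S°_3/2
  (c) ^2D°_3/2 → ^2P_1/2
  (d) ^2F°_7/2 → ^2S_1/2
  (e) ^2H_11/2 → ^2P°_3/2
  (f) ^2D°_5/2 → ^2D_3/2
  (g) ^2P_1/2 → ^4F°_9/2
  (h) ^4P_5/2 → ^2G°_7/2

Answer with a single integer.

(a) forbidden (ΔL, ΔJ fail)
(b) forbidden (parity, ΔS, ΔL, ΔJ fail)
(c) allowed
(d) forbidden (ΔL, ΔJ fail)
(e) forbidden (ΔL, ΔJ fail)
(f) allowed
(g) forbidden (ΔS, ΔL, ΔJ fail)
(h) forbidden (ΔS, ΔL fail)
Total allowed: 2 of 8.

2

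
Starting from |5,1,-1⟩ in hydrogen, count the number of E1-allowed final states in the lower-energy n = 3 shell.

E1 requires Δl = ±1, so l_f ∈ {0, 2}; with 0 ≤ l_f ≤ n_f−1 = 2, the allowed l_f values are {0, 2}.
For l_f = 0: m_f ∈ {m_i−1, m_i, m_i+1} ∩ [−0, 0] = {0} → 1 state.
For l_f = 2: m_f ∈ {m_i−1, m_i, m_i+1} ∩ [−2, 2] = {-2, -1, 0} → 3 states.
Total: 4.

4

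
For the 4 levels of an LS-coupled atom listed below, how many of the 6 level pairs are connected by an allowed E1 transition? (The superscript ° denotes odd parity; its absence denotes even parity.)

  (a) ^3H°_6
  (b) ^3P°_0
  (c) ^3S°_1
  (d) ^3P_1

2

(a)–(b): forbidden (parity, ΔL, ΔJ).
(a)–(c): forbidden (parity, ΔL, ΔJ).
(a)–(d): forbidden (ΔL, ΔJ).
(b)–(c): forbidden (parity).
(b)–(d): allowed.
(c)–(d): allowed.
Allowed pairs: 2 of 6.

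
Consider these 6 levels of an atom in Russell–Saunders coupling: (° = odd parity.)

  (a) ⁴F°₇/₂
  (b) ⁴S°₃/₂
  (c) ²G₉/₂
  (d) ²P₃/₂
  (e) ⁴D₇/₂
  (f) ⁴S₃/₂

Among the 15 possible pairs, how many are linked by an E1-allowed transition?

1

(a)–(b): forbidden (parity, ΔL, ΔJ).
(a)–(c): forbidden (ΔS).
(a)–(d): forbidden (ΔS, ΔL, ΔJ).
(a)–(e): allowed.
(a)–(f): forbidden (ΔL, ΔJ).
(b)–(c): forbidden (ΔS, ΔL, ΔJ).
(b)–(d): forbidden (ΔS).
(b)–(e): forbidden (ΔL, ΔJ).
(b)–(f): forbidden (ΔL).
(c)–(d): forbidden (parity, ΔL, ΔJ).
(c)–(e): forbidden (parity, ΔS, ΔL).
(c)–(f): forbidden (parity, ΔS, ΔL, ΔJ).
(d)–(e): forbidden (parity, ΔS, ΔJ).
(d)–(f): forbidden (parity, ΔS).
(e)–(f): forbidden (parity, ΔL, ΔJ).
Allowed pairs: 1 of 15.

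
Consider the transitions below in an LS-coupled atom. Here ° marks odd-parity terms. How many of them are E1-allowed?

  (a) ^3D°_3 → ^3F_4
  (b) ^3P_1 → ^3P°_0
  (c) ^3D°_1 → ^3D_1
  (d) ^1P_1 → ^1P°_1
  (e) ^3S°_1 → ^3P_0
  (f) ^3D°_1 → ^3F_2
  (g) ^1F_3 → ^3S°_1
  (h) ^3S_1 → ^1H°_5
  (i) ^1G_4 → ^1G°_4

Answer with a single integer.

(a) allowed
(b) allowed
(c) allowed
(d) allowed
(e) allowed
(f) allowed
(g) forbidden (ΔS, ΔL, ΔJ fail)
(h) forbidden (ΔS, ΔL, ΔJ fail)
(i) allowed
Total allowed: 7 of 9.

7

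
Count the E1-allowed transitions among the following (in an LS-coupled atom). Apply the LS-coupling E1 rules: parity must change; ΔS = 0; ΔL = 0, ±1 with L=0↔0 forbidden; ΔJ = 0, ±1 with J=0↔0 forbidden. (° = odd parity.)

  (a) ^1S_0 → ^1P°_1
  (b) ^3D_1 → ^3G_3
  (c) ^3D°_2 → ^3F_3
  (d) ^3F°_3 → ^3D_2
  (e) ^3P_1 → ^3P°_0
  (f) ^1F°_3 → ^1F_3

(a) allowed
(b) forbidden (parity, ΔL, ΔJ fail)
(c) allowed
(d) allowed
(e) allowed
(f) allowed
Total allowed: 5 of 6.

5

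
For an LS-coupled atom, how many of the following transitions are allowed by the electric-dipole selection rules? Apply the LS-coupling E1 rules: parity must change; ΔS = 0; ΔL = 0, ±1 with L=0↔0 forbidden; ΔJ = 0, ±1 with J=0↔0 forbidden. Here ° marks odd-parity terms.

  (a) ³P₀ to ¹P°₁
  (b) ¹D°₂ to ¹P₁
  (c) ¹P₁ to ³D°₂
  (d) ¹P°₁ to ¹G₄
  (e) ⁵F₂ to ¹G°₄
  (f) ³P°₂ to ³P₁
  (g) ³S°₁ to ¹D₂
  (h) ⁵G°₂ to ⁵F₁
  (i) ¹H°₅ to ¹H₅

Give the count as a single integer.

4

(a) forbidden (ΔS fails)
(b) allowed
(c) forbidden (ΔS fails)
(d) forbidden (ΔL, ΔJ fail)
(e) forbidden (ΔS, ΔJ fail)
(f) allowed
(g) forbidden (ΔS, ΔL fail)
(h) allowed
(i) allowed
Total allowed: 4 of 9.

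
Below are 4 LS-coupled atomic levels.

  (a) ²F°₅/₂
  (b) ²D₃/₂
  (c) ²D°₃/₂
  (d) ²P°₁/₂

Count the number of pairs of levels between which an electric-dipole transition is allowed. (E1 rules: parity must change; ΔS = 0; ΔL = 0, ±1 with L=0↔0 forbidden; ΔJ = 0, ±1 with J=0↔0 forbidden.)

3

(a)–(b): allowed.
(a)–(c): forbidden (parity).
(a)–(d): forbidden (parity, ΔL, ΔJ).
(b)–(c): allowed.
(b)–(d): allowed.
(c)–(d): forbidden (parity).
Allowed pairs: 3 of 6.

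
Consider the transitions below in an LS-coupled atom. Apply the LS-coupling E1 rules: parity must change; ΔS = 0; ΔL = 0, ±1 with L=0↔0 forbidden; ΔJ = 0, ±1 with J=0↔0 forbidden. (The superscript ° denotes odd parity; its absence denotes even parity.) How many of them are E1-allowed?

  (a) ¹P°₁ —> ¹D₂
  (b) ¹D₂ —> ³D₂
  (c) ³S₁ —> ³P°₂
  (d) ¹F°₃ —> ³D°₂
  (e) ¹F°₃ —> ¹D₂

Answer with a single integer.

3

(a) allowed
(b) forbidden (parity, ΔS fail)
(c) allowed
(d) forbidden (parity, ΔS fail)
(e) allowed
Total allowed: 3 of 5.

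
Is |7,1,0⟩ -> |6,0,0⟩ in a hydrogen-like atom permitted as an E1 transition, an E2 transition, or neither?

E1

Δl = 0 − 1 = -1; l_i + l_f = 1.
Δm_l = +0.
E1 (Δl = ±1, |Δm_l| ≤ 1): satisfied.
E2 (Δl = 0,±2, l_i+l_f ≥ 2, |Δm_l| ≤ 2): not satisfied.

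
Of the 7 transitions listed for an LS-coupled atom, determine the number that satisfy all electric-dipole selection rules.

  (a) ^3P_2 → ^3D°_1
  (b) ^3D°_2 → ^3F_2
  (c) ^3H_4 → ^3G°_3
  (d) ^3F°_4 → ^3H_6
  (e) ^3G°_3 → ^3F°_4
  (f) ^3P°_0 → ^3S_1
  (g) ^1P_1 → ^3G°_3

4

(a) allowed
(b) allowed
(c) allowed
(d) forbidden (ΔL, ΔJ fail)
(e) forbidden (parity fails)
(f) allowed
(g) forbidden (ΔS, ΔL, ΔJ fail)
Total allowed: 4 of 7.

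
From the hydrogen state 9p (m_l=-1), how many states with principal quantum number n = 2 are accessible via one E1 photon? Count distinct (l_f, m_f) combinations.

E1 requires Δl = ±1, so l_f ∈ {0, 2}; with 0 ≤ l_f ≤ n_f−1 = 1, the allowed l_f values are {0}.
For l_f = 0: m_f ∈ {m_i−1, m_i, m_i+1} ∩ [−0, 0] = {0} → 1 state.
Total: 1.

1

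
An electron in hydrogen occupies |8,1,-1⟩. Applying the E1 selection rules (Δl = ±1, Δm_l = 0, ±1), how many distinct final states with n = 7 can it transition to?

4

E1 requires Δl = ±1, so l_f ∈ {0, 2}; with 0 ≤ l_f ≤ n_f−1 = 6, the allowed l_f values are {0, 2}.
For l_f = 0: m_f ∈ {m_i−1, m_i, m_i+1} ∩ [−0, 0] = {0} → 1 state.
For l_f = 2: m_f ∈ {m_i−1, m_i, m_i+1} ∩ [−2, 2] = {-2, -1, 0} → 3 states.
Total: 4.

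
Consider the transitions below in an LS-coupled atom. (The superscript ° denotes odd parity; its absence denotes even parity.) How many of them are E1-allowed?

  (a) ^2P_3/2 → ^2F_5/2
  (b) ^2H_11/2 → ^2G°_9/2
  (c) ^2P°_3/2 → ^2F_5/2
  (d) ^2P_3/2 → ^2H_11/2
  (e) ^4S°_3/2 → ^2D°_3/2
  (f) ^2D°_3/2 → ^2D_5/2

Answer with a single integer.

2

(a) forbidden (parity, ΔL fail)
(b) allowed
(c) forbidden (ΔL fails)
(d) forbidden (parity, ΔL, ΔJ fail)
(e) forbidden (parity, ΔS, ΔL fail)
(f) allowed
Total allowed: 2 of 6.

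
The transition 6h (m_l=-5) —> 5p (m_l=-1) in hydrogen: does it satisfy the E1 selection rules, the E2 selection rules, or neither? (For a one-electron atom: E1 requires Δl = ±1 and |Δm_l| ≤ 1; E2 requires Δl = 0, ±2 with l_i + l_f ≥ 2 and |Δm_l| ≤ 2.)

Δl = 1 − 5 = -4; l_i + l_f = 6.
Δm_l = +4.
E1 (Δl = ±1, |Δm_l| ≤ 1): not satisfied.
E2 (Δl = 0,±2, l_i+l_f ≥ 2, |Δm_l| ≤ 2): not satisfied.

neither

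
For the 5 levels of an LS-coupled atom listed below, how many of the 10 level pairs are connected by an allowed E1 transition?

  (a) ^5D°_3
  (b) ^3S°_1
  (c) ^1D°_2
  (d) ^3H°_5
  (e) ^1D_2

(a)–(b): forbidden (parity, ΔS, ΔL, ΔJ).
(a)–(c): forbidden (parity, ΔS).
(a)–(d): forbidden (parity, ΔS, ΔL, ΔJ).
(a)–(e): forbidden (ΔS).
(b)–(c): forbidden (parity, ΔS, ΔL).
(b)–(d): forbidden (parity, ΔL, ΔJ).
(b)–(e): forbidden (ΔS, ΔL).
(c)–(d): forbidden (parity, ΔS, ΔL, ΔJ).
(c)–(e): allowed.
(d)–(e): forbidden (ΔS, ΔL, ΔJ).
Allowed pairs: 1 of 10.

1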